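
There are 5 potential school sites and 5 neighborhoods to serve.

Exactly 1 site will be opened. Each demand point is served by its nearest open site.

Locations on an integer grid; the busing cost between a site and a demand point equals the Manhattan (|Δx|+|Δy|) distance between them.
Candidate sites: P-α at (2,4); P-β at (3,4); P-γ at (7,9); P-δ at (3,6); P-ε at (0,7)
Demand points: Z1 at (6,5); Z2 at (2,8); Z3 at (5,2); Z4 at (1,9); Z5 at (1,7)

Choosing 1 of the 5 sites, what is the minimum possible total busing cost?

21

Open {P-δ}.
  Z1→P-δ 4, Z2→P-δ 3, Z3→P-δ 6, Z4→P-δ 5, Z5→P-δ 3  ⇒ total 21.
Compare {P-α}: total 24.
Compare {P-β}: total 25.
No size-1 selection does better; minimum is 21.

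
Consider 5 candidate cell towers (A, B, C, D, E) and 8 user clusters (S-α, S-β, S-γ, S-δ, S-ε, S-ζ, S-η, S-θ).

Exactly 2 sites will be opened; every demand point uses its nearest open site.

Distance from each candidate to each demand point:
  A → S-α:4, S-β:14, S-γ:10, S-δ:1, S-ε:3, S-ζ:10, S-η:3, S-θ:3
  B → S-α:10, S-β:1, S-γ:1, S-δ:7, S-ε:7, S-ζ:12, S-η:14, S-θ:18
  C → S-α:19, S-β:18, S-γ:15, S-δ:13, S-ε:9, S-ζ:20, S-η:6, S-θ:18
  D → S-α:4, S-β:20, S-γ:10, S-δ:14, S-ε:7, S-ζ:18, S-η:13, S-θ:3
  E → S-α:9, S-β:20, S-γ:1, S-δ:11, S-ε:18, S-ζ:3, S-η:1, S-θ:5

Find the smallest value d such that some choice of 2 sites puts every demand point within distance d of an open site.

9

Open {B, E}.
  Farthest demand point is S-α at distance 9 (to E); all others are ≤ 9.
With {A, B} the worst case is 10.
With {B, D} the worst case is 13.
No size-2 selection achieves below 9.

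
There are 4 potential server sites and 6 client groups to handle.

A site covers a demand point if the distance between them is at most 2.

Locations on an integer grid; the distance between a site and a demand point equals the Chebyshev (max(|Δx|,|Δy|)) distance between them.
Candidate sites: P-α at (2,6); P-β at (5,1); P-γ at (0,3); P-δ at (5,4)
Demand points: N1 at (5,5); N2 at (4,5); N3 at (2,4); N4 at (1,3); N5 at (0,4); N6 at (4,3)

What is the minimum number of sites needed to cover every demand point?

2

Coverage sets (demand points within 2 of each site):
  P-α: {N2, N3, N5}
  P-β: {N6}
  P-γ: {N3, N4, N5}
  P-δ: {N1, N2, N6}
No single site covers all 6 demand points.
But {P-γ, P-δ} covers everything, so the minimum is 2.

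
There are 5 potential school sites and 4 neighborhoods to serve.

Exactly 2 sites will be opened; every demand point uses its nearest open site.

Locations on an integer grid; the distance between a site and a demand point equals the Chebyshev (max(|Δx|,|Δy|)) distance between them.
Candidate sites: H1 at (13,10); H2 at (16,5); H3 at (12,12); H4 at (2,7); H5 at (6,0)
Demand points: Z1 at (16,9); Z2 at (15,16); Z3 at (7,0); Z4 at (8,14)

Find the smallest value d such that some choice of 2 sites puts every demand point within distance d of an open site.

4

Open {H3, H5}.
  Farthest demand point is Z1 at distance 4 (to H3); all others are ≤ 4.
With {H1, H5} the worst case is 6.
With {H1, H4} the worst case is 7.
No size-2 selection achieves below 4.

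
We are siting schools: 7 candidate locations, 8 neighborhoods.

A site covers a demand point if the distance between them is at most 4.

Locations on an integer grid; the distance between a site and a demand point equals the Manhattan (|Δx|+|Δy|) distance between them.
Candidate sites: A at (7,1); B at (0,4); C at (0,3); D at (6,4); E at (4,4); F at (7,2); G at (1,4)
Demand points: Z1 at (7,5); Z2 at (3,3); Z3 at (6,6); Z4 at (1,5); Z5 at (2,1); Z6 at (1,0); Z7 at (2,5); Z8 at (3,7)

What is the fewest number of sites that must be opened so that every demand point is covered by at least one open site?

Coverage sets (demand points within 4 of each site):
  A: {Z1}
  B: {Z2, Z4, Z7}
  C: {Z2, Z4, Z5, Z6, Z7}
  D: {Z1, Z2, Z3}
  E: {Z1, Z2, Z3, Z4, Z7, Z8}
  F: {Z1}
  G: {Z2, Z4, Z5, Z6, Z7}
No single site covers all 8 demand points.
But {C, E} covers everything, so the minimum is 2.

2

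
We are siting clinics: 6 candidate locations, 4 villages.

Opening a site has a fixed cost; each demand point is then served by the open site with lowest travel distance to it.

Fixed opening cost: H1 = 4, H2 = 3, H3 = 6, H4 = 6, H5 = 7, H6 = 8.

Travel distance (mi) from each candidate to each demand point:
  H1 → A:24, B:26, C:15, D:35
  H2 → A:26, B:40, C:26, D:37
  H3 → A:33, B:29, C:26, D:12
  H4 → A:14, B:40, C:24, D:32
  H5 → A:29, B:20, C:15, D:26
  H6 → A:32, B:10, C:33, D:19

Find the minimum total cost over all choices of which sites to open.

Open {H1, H3, H4, H6}: assign each demand point to its cheapest open site.
  A→H4 14, B→H6 10, C→H1 15, D→H3 12
  travel distance 51, fixed 24 → total 75.
Compare {H1, H4, H6}: travel distance 58 + fixed 18 = 76.
Compare {H3, H4, H5, H6}: travel distance 51 + fixed 27 = 78.
Compare {H1, H2, H3, H4, H6}: travel distance 51 + fixed 27 = 78.
All other subsets cost ≥ 76. Minimum total cost: 75.

75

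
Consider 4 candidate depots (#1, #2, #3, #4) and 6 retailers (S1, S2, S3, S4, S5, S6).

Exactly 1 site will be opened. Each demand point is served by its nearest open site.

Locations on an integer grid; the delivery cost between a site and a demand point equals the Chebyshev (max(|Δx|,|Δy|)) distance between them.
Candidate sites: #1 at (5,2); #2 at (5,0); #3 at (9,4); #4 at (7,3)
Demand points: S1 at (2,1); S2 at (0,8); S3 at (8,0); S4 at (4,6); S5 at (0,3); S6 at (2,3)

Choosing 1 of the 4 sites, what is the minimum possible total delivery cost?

24

Open {#1}.
  S1→#1 3, S2→#1 6, S3→#1 3, S4→#1 4, S5→#1 5, S6→#1 3  ⇒ total 24.
Compare {#2}: total 28.
Compare {#4}: total 30.
No size-1 selection does better; minimum is 24.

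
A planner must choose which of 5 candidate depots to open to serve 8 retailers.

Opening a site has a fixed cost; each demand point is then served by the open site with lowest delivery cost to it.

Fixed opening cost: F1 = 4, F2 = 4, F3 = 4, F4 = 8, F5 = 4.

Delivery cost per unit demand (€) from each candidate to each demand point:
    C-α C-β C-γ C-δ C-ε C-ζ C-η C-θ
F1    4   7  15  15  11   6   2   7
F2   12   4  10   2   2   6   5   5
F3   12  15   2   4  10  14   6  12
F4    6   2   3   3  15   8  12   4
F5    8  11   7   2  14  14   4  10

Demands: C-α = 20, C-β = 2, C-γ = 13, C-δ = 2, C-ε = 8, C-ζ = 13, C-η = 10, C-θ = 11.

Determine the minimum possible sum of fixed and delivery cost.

292

Open {F1, F2, F3, F4}: assign each demand point to its cheapest open site.
  C-α→F1 20×4=80, C-β→F4 2×2=4, C-γ→F3 13×2=26, C-δ→F2 2×2=4, C-ε→F2 8×2=16, C-ζ→F1 13×6=78, C-η→F1 10×2=20, C-θ→F4 11×4=44
  delivery cost 272, fixed 20 → total 292.
Compare {F1, F2, F3, F4, F5}: delivery cost 272 + fixed 24 = 296.
Compare {F1, F2, F3}: delivery cost 287 + fixed 12 = 299.
Compare {F1, F2, F4}: delivery cost 285 + fixed 16 = 301.
All other subsets cost ≥ 296. Minimum total cost: 292.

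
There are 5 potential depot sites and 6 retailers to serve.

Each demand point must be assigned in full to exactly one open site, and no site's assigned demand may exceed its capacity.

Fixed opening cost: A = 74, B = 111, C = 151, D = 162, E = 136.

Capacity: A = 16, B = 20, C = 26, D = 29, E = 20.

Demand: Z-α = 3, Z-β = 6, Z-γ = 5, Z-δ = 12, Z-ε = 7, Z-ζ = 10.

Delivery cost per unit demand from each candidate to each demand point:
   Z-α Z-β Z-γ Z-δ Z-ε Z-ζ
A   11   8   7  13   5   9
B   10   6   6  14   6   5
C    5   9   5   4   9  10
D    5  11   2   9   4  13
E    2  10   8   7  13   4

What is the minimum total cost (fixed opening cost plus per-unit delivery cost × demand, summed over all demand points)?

Open {B, C}; cheapest assignment that respects the capacities:
  B (cap 20, load 17): Z-ε, Z-ζ — cost 7×6 + 10×5 = 92
  C (cap 26, load 26): Z-α, Z-β, Z-γ, Z-δ — cost 3×5 + 6×9 + 5×5 + 12×4 = 142
  Shipping 234, fixed 262 → total 496.
  Any other capacity-feasible assignment to {B, C} ships for at least 234.
Compare {B, D}: its best feasible assignment gives total 520.
Compare {C, E}: its best feasible assignment gives total 529.
Every other set of open sites that can feasibly serve all demand totals ≥ 520 even under its best assignment. Minimum: 496.

496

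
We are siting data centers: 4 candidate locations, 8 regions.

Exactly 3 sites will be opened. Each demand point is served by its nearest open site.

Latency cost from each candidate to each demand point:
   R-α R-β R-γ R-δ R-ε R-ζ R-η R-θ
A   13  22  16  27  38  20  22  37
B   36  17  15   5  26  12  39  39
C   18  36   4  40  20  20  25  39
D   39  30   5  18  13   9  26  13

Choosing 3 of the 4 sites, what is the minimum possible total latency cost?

97

Open {A, B, D}.
  R-α→A 13, R-β→B 17, R-γ→D 5, R-δ→B 5, R-ε→D 13, R-ζ→D 9, R-η→A 22, R-θ→D 13  ⇒ total 97.
Compare {B, C, D}: total 104.
Compare {A, C, D}: total 114.
No size-3 selection does better; minimum is 97.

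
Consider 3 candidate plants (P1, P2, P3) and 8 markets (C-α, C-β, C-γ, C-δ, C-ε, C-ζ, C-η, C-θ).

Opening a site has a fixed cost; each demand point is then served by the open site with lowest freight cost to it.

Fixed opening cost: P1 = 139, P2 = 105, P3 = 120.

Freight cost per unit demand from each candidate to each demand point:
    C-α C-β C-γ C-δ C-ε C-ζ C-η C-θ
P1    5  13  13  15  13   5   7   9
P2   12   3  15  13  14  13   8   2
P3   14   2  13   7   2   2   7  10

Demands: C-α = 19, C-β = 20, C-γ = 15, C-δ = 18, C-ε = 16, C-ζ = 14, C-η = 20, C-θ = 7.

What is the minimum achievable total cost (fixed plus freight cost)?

Open {P1, P3}: assign each demand point to its cheapest open site.
  C-α→P1 19×5=95, C-β→P3 20×2=40, C-γ→P1 15×13=195, C-δ→P3 18×7=126, C-ε→P3 16×2=32, C-ζ→P3 14×2=28, C-η→P1 20×7=140, C-θ→P1 7×9=63
  freight cost 719, fixed 259 → total 978.
Compare {P3}: freight cost 897 + fixed 120 = 1017.
Compare {P2, P3}: freight cost 803 + fixed 225 = 1028.
Compare {P1, P2, P3}: freight cost 670 + fixed 364 = 1034.
All other subsets cost ≥ 1017. Minimum total cost: 978.

978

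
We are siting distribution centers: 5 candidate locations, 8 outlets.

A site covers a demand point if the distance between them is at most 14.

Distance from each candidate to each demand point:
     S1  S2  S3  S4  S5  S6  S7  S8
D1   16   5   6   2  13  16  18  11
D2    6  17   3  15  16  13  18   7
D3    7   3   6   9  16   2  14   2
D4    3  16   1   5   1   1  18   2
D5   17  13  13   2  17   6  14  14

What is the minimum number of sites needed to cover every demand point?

2

Coverage sets (demand points within 14 of each site):
  D1: {S2, S3, S4, S5, S8}
  D2: {S1, S3, S6, S8}
  D3: {S1, S2, S3, S4, S6, S7, S8}
  D4: {S1, S3, S4, S5, S6, S8}
  D5: {S2, S3, S4, S6, S7, S8}
No single site covers all 8 demand points.
But {D1, D3} covers everything, so the minimum is 2.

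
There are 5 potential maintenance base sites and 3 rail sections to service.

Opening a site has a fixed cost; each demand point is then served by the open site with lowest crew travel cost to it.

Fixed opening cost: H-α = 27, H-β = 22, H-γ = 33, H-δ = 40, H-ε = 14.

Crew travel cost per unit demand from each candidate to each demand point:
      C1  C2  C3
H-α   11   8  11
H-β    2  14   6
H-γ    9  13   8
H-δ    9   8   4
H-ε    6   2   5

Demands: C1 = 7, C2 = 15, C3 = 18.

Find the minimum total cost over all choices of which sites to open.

Open {H-β, H-ε}: assign each demand point to its cheapest open site.
  C1→H-β 7×2=14, C2→H-ε 15×2=30, C3→H-ε 18×5=90
  crew travel cost 134, fixed 36 → total 170.
Compare {H-ε}: crew travel cost 162 + fixed 14 = 176.
Compare {H-β, H-δ, H-ε}: crew travel cost 116 + fixed 76 = 192.
Compare {H-α, H-β, H-ε}: crew travel cost 134 + fixed 63 = 197.
All other subsets cost ≥ 176. Minimum total cost: 170.

170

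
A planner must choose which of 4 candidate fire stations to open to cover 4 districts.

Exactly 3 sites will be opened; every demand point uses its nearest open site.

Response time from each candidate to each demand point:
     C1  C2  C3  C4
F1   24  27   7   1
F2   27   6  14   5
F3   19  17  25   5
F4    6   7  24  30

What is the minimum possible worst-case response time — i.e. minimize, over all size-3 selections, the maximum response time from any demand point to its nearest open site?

Open {F1, F2, F4}.
  Farthest demand point is C3 at response time 7 (to F1); all others are ≤ 7.
With {F1, F3, F4} the worst case is 7.
With {F2, F3, F4} the worst case is 14.
No size-3 selection achieves below 7.

7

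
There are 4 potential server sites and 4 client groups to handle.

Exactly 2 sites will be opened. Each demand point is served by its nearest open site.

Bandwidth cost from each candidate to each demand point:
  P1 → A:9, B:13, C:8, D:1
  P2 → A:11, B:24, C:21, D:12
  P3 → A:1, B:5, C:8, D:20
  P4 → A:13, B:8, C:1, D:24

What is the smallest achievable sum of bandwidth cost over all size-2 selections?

15

Open {P1, P3}.
  A→P3 1, B→P3 5, C→P1 8, D→P1 1  ⇒ total 15.
Compare {P1, P4}: total 19.
Compare {P2, P3}: total 26.
No size-2 selection does better; minimum is 15.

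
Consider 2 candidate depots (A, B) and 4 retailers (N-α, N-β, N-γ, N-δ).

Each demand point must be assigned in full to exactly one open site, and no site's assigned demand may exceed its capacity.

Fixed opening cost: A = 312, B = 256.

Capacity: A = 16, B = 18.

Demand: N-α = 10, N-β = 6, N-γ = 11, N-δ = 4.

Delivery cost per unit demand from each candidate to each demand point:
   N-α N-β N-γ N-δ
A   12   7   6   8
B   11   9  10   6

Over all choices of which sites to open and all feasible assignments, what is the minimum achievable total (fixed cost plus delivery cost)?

830

Open {A, B}; cheapest assignment that respects the capacities:
  A (cap 16, load 15): N-γ, N-δ — cost 11×6 + 4×8 = 98
  B (cap 18, load 16): N-α, N-β — cost 10×11 + 6×9 = 164
  Shipping 262, fixed 568 → total 830.
  Any other capacity-feasible assignment to {A, B} ships for at least 262.
Total demand is 31 and no other set of sites has combined capacity ≥ 31, so {A, B} is the only feasible choice of open sites. Minimum: 830.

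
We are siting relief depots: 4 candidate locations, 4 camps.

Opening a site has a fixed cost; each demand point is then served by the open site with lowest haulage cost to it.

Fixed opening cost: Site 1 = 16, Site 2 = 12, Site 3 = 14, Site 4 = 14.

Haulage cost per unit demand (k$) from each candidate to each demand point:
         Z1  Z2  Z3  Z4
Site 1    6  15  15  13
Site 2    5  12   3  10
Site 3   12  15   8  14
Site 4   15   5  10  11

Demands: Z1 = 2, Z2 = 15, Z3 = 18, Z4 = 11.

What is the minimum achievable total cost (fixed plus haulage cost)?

Open {Site 2, Site 4}: assign each demand point to its cheapest open site.
  Z1→Site 2 2×5=10, Z2→Site 4 15×5=75, Z3→Site 2 18×3=54, Z4→Site 2 11×10=110
  haulage cost 249, fixed 26 → total 275.
Compare {Site 2, Site 3, Site 4}: haulage cost 249 + fixed 40 = 289.
Compare {Site 1, Site 2, Site 4}: haulage cost 249 + fixed 42 = 291.
Compare {Site 1, Site 2, Site 3, Site 4}: haulage cost 249 + fixed 56 = 305.
All other subsets cost ≥ 289. Minimum total cost: 275.

275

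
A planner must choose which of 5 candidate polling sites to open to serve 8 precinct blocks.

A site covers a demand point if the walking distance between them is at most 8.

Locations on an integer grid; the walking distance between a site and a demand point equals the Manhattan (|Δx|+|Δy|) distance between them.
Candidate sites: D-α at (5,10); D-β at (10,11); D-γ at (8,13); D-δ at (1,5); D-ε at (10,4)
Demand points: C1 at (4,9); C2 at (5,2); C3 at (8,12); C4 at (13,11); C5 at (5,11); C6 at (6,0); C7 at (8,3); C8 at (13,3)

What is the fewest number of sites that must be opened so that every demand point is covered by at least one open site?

Coverage sets (demand points within 8 of each site):
  D-α: {C1, C2, C3, C5}
  D-β: {C1, C3, C4, C5}
  D-γ: {C1, C3, C4, C5}
  D-δ: {C1, C2}
  D-ε: {C2, C6, C7, C8}
No single site covers all 8 demand points.
But {D-β, D-ε} covers everything, so the minimum is 2.

2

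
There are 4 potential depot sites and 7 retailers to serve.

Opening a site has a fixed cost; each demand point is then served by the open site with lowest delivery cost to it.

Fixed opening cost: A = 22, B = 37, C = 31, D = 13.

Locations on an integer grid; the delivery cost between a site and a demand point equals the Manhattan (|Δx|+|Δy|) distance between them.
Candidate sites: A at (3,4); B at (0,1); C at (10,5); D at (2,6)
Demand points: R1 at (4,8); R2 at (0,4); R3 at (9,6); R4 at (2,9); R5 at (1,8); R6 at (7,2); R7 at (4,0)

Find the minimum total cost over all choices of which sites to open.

Open {D}: assign each demand point to its cheapest open site.
  R1→D 4, R2→D 4, R3→D 7, R4→D 3, R5→D 3, R6→D 9, R7→D 8
  delivery cost 38, fixed 13 → total 51.
Compare {A}: delivery cost 39 + fixed 22 = 61.
Compare {A, D}: delivery cost 31 + fixed 35 = 66.
Compare {C, D}: delivery cost 30 + fixed 44 = 74.
All other subsets cost ≥ 61. Minimum total cost: 51.

51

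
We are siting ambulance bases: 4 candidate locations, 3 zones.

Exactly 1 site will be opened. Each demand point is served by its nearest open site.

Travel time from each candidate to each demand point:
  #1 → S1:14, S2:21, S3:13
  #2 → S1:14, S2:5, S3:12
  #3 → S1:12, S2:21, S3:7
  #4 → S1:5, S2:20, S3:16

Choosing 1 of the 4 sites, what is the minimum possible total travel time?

Open {#2}.
  S1→#2 14, S2→#2 5, S3→#2 12  ⇒ total 31.
Compare {#3}: total 40.
Compare {#4}: total 41.
No size-1 selection does better; minimum is 31.

31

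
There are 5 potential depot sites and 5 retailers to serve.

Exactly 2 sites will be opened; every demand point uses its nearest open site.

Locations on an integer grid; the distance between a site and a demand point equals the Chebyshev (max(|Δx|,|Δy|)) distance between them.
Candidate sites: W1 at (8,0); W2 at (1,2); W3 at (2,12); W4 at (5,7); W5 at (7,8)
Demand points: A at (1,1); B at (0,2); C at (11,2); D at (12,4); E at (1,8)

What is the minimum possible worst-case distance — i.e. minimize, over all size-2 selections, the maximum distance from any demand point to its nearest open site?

6

Open {W1, W2}.
  Farthest demand point is E at distance 6 (to W2); all others are ≤ 6.
With {W1, W4} the worst case is 6.
With {W2, W5} the worst case is 6.
No size-2 selection achieves below 6.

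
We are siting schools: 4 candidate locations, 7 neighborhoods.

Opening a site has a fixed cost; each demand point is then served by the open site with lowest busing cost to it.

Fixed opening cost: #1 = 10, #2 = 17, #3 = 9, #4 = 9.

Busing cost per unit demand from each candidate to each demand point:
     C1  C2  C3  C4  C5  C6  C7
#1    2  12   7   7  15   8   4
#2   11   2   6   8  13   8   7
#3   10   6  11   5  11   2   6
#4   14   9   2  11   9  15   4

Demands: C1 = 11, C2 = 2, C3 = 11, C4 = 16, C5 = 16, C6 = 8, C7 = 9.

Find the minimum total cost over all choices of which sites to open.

Open {#1, #3, #4}: assign each demand point to its cheapest open site.
  C1→#1 11×2=22, C2→#3 2×6=12, C3→#4 11×2=22, C4→#3 16×5=80, C5→#4 16×9=144, C6→#3 8×2=16, C7→#1 9×4=36
  busing cost 332, fixed 28 → total 360.
Compare {#1, #2, #3, #4}: busing cost 324 + fixed 45 = 369.
Compare {#1, #2, #3}: busing cost 400 + fixed 36 = 436.
Compare {#1, #4}: busing cost 418 + fixed 19 = 437.
All other subsets cost ≥ 369. Minimum total cost: 360.

360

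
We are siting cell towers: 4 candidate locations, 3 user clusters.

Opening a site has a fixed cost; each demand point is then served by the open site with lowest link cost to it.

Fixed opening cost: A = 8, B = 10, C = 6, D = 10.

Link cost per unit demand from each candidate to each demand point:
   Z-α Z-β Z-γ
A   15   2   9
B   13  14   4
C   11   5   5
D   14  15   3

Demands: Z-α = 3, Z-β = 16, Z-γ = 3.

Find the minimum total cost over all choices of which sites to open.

Open {A, C}: assign each demand point to its cheapest open site.
  Z-α→C 3×11=33, Z-β→A 16×2=32, Z-γ→C 3×5=15
  link cost 80, fixed 14 → total 94.
Compare {A, C, D}: link cost 74 + fixed 24 = 98.
Compare {A, B}: link cost 83 + fixed 18 = 101.
Compare {A, D}: link cost 83 + fixed 18 = 101.
All other subsets cost ≥ 98. Minimum total cost: 94.

94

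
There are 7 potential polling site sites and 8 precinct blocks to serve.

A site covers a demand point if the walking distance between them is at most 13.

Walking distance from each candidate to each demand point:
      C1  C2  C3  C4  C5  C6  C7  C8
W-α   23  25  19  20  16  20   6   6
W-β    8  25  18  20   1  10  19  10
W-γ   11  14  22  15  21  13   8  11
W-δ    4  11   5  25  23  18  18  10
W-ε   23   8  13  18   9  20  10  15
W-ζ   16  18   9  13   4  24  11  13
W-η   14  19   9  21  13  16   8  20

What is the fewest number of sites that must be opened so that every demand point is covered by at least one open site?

3

Coverage sets (demand points within 13 of each site):
  W-α: {C7, C8}
  W-β: {C1, C5, C6, C8}
  W-γ: {C1, C6, C7, C8}
  W-δ: {C1, C2, C3, C8}
  W-ε: {C2, C3, C5, C7}
  W-ζ: {C3, C4, C5, C7, C8}
  W-η: {C3, C5, C7}
No 2 sites suffice: every size-2 union leaves at least one demand point uncovered.
But {W-β, W-δ, W-ζ} covers everything, so the minimum is 3.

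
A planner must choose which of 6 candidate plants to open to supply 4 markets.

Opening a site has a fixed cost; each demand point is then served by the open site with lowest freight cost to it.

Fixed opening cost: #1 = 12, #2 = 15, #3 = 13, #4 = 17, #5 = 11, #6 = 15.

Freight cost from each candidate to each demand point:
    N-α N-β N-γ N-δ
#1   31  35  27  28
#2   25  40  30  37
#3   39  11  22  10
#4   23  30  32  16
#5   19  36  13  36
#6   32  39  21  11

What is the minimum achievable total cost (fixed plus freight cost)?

77

Open {#3, #5}: assign each demand point to its cheapest open site.
  N-α→#5 19, N-β→#3 11, N-γ→#5 13, N-δ→#3 10
  freight cost 53, fixed 24 → total 77.
Compare {#1, #3, #5}: freight cost 53 + fixed 36 = 89.
Compare {#2, #3, #5}: freight cost 53 + fixed 39 = 92.
Compare {#3, #5, #6}: freight cost 53 + fixed 39 = 92.
All other subsets cost ≥ 89. Minimum total cost: 77.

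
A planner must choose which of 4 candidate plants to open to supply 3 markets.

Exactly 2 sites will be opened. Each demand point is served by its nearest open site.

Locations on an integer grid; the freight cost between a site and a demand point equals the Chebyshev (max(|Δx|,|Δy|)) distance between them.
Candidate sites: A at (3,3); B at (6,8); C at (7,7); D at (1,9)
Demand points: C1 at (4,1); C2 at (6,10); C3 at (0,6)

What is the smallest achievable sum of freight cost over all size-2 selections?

7

Open {A, B}.
  C1→A 2, C2→B 2, C3→A 3  ⇒ total 7.
Compare {A, C}: total 8.
Compare {A, D}: total 10.
No size-2 selection does better; minimum is 7.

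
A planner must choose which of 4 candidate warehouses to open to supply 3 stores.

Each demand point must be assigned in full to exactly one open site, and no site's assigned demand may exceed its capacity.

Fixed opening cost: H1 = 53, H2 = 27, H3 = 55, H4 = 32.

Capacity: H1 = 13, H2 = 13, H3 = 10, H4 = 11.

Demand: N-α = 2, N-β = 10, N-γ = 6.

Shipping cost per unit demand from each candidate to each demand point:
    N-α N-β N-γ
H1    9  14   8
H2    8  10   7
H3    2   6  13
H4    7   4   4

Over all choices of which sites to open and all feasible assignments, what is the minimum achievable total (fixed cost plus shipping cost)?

Open {H2, H4}; cheapest assignment that respects the capacities:
  H2 (cap 13, load 8): N-α, N-γ — cost 2×8 + 6×7 = 58
  H4 (cap 11, load 10): N-β — cost 10×4 = 40
  Shipping 98, fixed 59 → total 157.
  Any other capacity-feasible assignment to {H2, H4} ships for at least 98.
Compare {H3, H4}: its best feasible assignment gives total 185.
Compare {H1, H4}: its best feasible assignment gives total 191.
Every other set of open sites that can feasibly serve all demand totals ≥ 185 even under its best assignment. Minimum: 157.

157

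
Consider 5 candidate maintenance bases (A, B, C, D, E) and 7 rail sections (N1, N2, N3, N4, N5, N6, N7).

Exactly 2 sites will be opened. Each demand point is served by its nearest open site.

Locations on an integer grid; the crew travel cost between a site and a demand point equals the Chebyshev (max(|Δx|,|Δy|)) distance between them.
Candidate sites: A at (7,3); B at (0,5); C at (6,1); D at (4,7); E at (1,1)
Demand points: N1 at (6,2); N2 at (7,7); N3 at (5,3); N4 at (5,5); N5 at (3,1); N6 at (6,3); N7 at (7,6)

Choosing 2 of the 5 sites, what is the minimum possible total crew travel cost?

Open {A, E}.
  N1→A 1, N2→A 4, N3→A 2, N4→A 2, N5→E 2, N6→A 1, N7→A 3  ⇒ total 15.
Compare {A, C}: total 16.
Compare {A, D}: total 16.
No size-2 selection does better; minimum is 15.

15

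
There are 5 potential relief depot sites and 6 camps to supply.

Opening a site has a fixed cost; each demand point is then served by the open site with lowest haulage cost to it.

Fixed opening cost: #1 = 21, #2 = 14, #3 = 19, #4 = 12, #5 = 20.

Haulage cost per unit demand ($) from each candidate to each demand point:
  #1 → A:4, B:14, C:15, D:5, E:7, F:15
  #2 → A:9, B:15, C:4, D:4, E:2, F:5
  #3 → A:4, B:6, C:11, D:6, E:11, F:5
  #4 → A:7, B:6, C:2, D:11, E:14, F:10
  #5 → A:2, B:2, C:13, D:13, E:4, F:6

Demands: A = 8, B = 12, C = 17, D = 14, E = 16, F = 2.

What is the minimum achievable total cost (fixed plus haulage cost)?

Open {#2, #4, #5}: assign each demand point to its cheapest open site.
  A→#5 8×2=16, B→#5 12×2=24, C→#4 17×2=34, D→#2 14×4=56, E→#2 16×2=32, F→#2 2×5=10
  haulage cost 172, fixed 46 → total 218.
Compare {#2, #3, #4, #5}: haulage cost 172 + fixed 65 = 237.
Compare {#1, #2, #4, #5}: haulage cost 172 + fixed 67 = 239.
Compare {#2, #5}: haulage cost 206 + fixed 34 = 240.
All other subsets cost ≥ 237. Minimum total cost: 218.

218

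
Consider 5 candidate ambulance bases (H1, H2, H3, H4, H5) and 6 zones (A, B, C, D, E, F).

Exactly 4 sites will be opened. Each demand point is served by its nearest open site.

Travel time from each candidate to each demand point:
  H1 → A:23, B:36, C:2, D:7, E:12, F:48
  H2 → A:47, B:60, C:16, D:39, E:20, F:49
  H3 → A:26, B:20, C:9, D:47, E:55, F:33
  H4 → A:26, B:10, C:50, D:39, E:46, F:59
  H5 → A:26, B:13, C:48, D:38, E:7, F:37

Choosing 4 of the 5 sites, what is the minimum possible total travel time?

Open {H1, H3, H4, H5}.
  A→H1 23, B→H4 10, C→H1 2, D→H1 7, E→H5 7, F→H3 33  ⇒ total 82.
Compare {H1, H2, H3, H5}: total 85.
Compare {H1, H2, H4, H5}: total 86.
No size-4 selection does better; minimum is 82.

82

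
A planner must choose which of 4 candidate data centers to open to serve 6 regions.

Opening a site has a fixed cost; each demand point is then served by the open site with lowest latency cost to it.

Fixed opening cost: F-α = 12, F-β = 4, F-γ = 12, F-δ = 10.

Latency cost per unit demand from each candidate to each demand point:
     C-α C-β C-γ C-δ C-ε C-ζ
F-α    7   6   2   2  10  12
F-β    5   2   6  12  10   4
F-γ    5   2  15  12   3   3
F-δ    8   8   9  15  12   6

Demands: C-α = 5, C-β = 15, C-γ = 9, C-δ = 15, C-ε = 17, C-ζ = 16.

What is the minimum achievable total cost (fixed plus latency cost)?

Open {F-α, F-γ}: assign each demand point to its cheapest open site.
  C-α→F-γ 5×5=25, C-β→F-γ 15×2=30, C-γ→F-α 9×2=18, C-δ→F-α 15×2=30, C-ε→F-γ 17×3=51, C-ζ→F-γ 16×3=48
  latency cost 202, fixed 24 → total 226.
Compare {F-α, F-β, F-γ}: latency cost 202 + fixed 28 = 230.
Compare {F-α, F-γ, F-δ}: latency cost 202 + fixed 34 = 236.
Compare {F-α, F-β, F-γ, F-δ}: latency cost 202 + fixed 38 = 240.
All other subsets cost ≥ 230. Minimum total cost: 226.

226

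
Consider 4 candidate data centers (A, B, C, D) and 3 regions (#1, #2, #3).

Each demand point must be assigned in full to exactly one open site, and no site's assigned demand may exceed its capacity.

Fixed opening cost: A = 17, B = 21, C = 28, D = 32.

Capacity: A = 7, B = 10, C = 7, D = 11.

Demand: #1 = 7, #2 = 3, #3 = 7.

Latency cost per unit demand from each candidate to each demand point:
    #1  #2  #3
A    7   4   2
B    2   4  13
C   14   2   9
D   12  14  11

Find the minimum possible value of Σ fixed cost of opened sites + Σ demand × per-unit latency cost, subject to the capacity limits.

Open {A, B}; cheapest assignment that respects the capacities:
  A (cap 7, load 7): #3 — cost 7×2 = 14
  B (cap 10, load 10): #1, #2 — cost 7×2 + 3×4 = 26
  Shipping 40, fixed 38 → total 78.
  Any other capacity-feasible assignment to {A, B} ships for at least 40.
Compare {A, B, C}: its best feasible assignment gives total 100.
Compare {A, B, D}: its best feasible assignment gives total 110.
Every other set of open sites that can feasibly serve all demand totals ≥ 100 even under its best assignment. Minimum: 78.

78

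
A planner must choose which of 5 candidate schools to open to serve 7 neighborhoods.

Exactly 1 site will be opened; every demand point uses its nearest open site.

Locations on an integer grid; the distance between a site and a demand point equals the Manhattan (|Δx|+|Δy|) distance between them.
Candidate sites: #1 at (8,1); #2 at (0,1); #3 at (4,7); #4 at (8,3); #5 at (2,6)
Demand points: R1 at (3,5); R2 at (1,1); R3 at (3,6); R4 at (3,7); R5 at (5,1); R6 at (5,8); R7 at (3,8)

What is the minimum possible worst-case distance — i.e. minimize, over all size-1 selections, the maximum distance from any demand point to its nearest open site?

8

Open {#5}.
  Farthest demand point is R5 at distance 8 (to #5); all others are ≤ 8.
With {#3} the worst case is 9.
With {#4} the worst case is 10.
No size-1 selection achieves below 8.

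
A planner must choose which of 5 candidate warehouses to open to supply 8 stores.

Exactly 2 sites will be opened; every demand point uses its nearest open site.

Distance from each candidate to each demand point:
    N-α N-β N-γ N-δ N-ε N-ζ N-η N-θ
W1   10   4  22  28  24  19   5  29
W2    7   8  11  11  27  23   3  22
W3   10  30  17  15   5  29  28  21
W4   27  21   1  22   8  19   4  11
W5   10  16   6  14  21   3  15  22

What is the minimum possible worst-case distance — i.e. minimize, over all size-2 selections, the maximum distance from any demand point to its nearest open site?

Open {W4, W5}.
  Farthest demand point is N-β at distance 16 (to W5); all others are ≤ 16.
With {W2, W4} the worst case is 19.
With {W1, W3} the worst case is 21.
No size-2 selection achieves below 16.

16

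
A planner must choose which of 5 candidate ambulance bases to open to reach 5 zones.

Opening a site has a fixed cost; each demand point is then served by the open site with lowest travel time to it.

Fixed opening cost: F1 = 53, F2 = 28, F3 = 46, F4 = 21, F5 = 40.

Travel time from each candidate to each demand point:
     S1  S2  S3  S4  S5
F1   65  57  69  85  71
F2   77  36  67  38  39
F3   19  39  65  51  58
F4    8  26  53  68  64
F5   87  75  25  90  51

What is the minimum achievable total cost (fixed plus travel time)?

Open {F2, F4}: assign each demand point to its cheapest open site.
  S1→F4 8, S2→F4 26, S3→F4 53, S4→F2 38, S5→F2 39
  travel time 164, fixed 49 → total 213.
Compare {F2, F4, F5}: travel time 136 + fixed 89 = 225.
Compare {F4, F5}: travel time 178 + fixed 61 = 239.
Compare {F4}: travel time 219 + fixed 21 = 240.
All other subsets cost ≥ 225. Minimum total cost: 213.

213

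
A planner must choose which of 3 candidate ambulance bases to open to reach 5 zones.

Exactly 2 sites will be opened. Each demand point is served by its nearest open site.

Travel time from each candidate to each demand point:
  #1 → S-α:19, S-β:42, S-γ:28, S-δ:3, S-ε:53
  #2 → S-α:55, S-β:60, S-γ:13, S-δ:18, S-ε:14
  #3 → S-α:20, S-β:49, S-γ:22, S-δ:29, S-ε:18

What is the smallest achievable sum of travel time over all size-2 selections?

91

Open {#1, #2}.
  S-α→#1 19, S-β→#1 42, S-γ→#2 13, S-δ→#1 3, S-ε→#2 14  ⇒ total 91.
Compare {#1, #3}: total 104.
Compare {#2, #3}: total 114.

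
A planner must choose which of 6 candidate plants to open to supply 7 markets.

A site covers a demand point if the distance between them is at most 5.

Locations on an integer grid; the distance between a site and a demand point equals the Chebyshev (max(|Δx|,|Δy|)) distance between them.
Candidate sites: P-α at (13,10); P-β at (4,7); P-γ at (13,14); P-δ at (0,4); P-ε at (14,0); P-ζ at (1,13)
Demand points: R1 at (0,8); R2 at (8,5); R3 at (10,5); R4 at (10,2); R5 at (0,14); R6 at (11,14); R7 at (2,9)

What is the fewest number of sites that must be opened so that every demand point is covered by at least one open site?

3

Coverage sets (demand points within 5 of each site):
  P-α: {R2, R3, R6}
  P-β: {R1, R2, R7}
  P-γ: {R6}
  P-δ: {R1, R7}
  P-ε: {R3, R4}
  P-ζ: {R1, R5, R7}
No 2 sites suffice: every size-2 union leaves at least one demand point uncovered.
But {P-α, P-ε, P-ζ} covers everything, so the minimum is 3.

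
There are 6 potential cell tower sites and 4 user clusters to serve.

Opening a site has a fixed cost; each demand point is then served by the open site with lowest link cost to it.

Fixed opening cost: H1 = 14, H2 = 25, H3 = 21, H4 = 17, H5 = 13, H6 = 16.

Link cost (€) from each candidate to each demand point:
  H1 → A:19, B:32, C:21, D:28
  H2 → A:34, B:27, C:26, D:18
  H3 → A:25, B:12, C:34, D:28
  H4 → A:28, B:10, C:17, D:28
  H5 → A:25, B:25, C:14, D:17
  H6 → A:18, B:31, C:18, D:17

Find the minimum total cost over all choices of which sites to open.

94

Open {H5}: assign each demand point to its cheapest open site.
  A→H5 25, B→H5 25, C→H5 14, D→H5 17
  link cost 81, fixed 13 → total 94.
Compare {H4, H6}: link cost 62 + fixed 33 = 95.
Compare {H4, H5}: link cost 66 + fixed 30 = 96.
Compare {H4}: link cost 83 + fixed 17 = 100.
All other subsets cost ≥ 95. Minimum total cost: 94.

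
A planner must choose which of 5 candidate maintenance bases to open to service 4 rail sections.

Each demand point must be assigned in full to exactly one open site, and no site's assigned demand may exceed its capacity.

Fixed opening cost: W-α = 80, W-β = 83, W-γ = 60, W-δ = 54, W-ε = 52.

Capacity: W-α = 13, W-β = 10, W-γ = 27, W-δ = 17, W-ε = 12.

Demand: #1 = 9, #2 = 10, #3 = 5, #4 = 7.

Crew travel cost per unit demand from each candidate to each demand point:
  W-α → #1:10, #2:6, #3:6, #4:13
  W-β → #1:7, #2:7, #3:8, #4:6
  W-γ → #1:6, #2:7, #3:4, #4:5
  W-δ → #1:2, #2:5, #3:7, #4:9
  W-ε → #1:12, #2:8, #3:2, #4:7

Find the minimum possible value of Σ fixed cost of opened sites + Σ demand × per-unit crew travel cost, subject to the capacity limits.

Open {W-γ, W-δ}; cheapest assignment that respects the capacities:
  W-γ (cap 27, load 22): #2, #3, #4 — cost 10×7 + 5×4 + 7×5 = 125
  W-δ (cap 17, load 9): #1 — cost 9×2 = 18
  Shipping 143, fixed 114 → total 257.
  Any other capacity-feasible assignment to {W-γ, W-δ} ships for at least 143.
Compare {W-γ, W-ε}: its best feasible assignment gives total 281.
Compare {W-γ, W-δ, W-ε}: its best feasible assignment gives total 299.
Every other set of open sites that can feasibly serve all demand totals ≥ 281 even under its best assignment. Minimum: 257.

257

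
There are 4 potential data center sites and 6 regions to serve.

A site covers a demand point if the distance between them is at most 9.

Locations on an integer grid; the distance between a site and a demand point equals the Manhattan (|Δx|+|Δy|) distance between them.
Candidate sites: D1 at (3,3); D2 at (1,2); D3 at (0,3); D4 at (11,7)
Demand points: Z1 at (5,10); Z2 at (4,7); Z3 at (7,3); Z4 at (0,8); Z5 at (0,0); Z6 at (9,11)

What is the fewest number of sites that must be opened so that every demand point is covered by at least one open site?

2

Coverage sets (demand points within 9 of each site):
  D1: {Z1, Z2, Z3, Z4, Z5}
  D2: {Z2, Z3, Z4, Z5}
  D3: {Z2, Z3, Z4, Z5}
  D4: {Z1, Z2, Z3, Z6}
No single site covers all 6 demand points.
But {D1, D4} covers everything, so the minimum is 2.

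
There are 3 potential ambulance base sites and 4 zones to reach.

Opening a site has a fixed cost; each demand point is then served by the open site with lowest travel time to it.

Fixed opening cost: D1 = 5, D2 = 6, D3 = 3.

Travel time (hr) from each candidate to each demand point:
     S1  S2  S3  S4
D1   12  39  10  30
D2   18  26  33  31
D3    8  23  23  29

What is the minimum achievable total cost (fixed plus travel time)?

78

Open {D1, D3}: assign each demand point to its cheapest open site.
  S1→D3 8, S2→D3 23, S3→D1 10, S4→D3 29
  travel time 70, fixed 8 → total 78.
Compare {D1, D2, D3}: travel time 70 + fixed 14 = 84.
Compare {D3}: travel time 83 + fixed 3 = 86.
Compare {D1, D2}: travel time 78 + fixed 11 = 89.
All other subsets cost ≥ 84. Minimum total cost: 78.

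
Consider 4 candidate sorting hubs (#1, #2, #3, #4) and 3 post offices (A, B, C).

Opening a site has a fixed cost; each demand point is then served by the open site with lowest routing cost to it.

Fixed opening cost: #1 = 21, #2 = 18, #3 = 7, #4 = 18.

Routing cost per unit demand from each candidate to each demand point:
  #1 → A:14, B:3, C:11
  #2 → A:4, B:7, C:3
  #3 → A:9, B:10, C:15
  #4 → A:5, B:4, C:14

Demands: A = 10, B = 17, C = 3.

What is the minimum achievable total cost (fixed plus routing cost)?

139

Open {#1, #2}: assign each demand point to its cheapest open site.
  A→#2 10×4=40, B→#1 17×3=51, C→#2 3×3=9
  routing cost 100, fixed 39 → total 139.
Compare {#1, #2, #3}: routing cost 100 + fixed 46 = 146.
Compare {#2, #4}: routing cost 117 + fixed 36 = 153.
Compare {#1, #2, #4}: routing cost 100 + fixed 57 = 157.
All other subsets cost ≥ 146. Minimum total cost: 139.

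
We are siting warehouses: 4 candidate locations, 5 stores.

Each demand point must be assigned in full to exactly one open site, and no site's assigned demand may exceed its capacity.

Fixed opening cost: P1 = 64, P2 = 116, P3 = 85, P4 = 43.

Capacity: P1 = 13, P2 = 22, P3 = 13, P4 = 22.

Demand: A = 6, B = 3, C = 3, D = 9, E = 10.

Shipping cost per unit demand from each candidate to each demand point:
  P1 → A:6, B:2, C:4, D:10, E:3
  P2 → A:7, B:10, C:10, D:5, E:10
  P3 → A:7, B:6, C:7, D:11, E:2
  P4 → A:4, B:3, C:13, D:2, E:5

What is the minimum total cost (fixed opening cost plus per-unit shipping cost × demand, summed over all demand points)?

200

Open {P1, P4}; cheapest assignment that respects the capacities:
  P1 (cap 13, load 13): C, E — cost 3×4 + 10×3 = 42
  P4 (cap 22, load 18): A, B, D — cost 6×4 + 3×3 + 9×2 = 51
  Shipping 93, fixed 107 → total 200.
  Any other capacity-feasible assignment to {P1, P4} ships for at least 93.
Compare {P3, P4}: its best feasible assignment gives total 220.
Compare {P1, P3, P4}: its best feasible assignment gives total 272.
Every other set of open sites that can feasibly serve all demand totals ≥ 220 even under its best assignment. Minimum: 200.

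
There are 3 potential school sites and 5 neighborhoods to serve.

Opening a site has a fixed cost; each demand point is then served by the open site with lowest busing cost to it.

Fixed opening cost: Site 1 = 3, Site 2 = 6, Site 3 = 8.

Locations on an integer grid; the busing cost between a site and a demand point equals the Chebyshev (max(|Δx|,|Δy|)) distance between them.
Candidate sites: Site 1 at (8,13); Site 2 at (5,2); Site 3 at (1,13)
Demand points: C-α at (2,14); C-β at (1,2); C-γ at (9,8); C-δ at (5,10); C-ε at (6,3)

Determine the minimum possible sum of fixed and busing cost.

Open {Site 1, Site 2}: assign each demand point to its cheapest open site.
  C-α→Site 1 6, C-β→Site 2 4, C-γ→Site 1 5, C-δ→Site 1 3, C-ε→Site 2 1
  busing cost 19, fixed 9 → total 28.
Compare {Site 2, Site 3}: busing cost 16 + fixed 14 = 30.
Compare {Site 1, Site 2, Site 3}: busing cost 14 + fixed 17 = 31.
Compare {Site 2}: busing cost 31 + fixed 6 = 37.
All other subsets cost ≥ 30. Minimum total cost: 28.

28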